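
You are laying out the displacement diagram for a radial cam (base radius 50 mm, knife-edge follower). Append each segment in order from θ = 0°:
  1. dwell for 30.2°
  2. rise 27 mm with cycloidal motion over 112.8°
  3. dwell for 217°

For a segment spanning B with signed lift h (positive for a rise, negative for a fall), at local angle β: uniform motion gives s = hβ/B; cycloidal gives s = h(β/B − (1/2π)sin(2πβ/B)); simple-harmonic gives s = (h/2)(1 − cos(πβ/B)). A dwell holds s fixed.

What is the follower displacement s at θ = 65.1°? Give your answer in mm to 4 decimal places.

seg 1 [0°–30.2°] dwell: s stays 0.0000
seg 2 [30.2°–143°] cycloidal, h=27: θ=65.1° here. β=34.9, B=112.8. 27·(0.3094 − sin(2π·0.3094)/(2π)) = 4.3523 → s = 4.3523

4.3523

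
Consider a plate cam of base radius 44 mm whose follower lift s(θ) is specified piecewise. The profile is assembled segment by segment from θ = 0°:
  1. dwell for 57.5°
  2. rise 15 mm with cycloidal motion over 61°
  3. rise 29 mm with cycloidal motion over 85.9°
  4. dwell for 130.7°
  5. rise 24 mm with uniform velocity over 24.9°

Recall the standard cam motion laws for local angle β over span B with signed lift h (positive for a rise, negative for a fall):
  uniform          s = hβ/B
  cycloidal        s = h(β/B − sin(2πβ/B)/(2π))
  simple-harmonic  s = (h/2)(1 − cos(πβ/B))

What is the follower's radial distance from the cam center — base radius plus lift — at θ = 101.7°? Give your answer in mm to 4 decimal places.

seg 1 [0°–57.5°] dwell: s stays 0.0000
seg 2 [57.5°–118.5°] cycloidal, h=15: θ=101.7° here. β=44.2, B=61. 15·(0.7246 − sin(2π·0.7246)/(2π)) = 13.2258 → s = 13.2258
radial distance = base radius + s = 44 + 13.2258 = 57.2258

57.2258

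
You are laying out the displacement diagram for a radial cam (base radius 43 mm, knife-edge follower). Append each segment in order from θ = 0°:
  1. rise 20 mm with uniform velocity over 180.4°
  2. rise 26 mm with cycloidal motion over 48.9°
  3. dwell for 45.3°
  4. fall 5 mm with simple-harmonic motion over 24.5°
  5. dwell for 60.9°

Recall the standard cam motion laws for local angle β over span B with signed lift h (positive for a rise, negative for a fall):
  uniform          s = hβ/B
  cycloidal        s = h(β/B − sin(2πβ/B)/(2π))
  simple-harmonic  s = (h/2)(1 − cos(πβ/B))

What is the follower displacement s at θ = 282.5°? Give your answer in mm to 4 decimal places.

seg 1 [0°–180.4°] uniform, h=20: full span → s += 20 → s = 20.0000
seg 2 [180.4°–229.3°] cycloidal, h=26: full span → s += 26 → s = 46.0000
seg 3 [229.3°–274.6°] dwell: s stays 46.0000
seg 4 [274.6°–299.1°] simple-harmonic, h=-5: θ=282.5° here. β=7.9, B=24.5. -5/2·(1 − cos(π·0.3224)) = -1.1767 → s = 44.8233

44.8233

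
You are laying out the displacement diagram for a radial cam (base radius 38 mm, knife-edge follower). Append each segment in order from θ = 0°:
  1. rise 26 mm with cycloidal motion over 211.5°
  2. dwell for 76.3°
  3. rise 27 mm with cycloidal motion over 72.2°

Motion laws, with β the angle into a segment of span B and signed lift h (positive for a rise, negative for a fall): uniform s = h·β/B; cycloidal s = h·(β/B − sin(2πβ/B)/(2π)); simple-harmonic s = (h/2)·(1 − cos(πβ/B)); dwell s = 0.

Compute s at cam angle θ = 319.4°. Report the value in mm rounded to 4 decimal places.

seg 1 [0°–211.5°] cycloidal, h=26: full span → s += 26 → s = 26.0000
seg 2 [211.5°–287.8°] dwell: s stays 26.0000
seg 3 [287.8°–360°] cycloidal, h=27: θ=319.4° here. β=31.6, B=72.2. 27·(0.4377 − sin(2π·0.4377)/(2π)) = 10.1770 → s = 36.1770

36.1770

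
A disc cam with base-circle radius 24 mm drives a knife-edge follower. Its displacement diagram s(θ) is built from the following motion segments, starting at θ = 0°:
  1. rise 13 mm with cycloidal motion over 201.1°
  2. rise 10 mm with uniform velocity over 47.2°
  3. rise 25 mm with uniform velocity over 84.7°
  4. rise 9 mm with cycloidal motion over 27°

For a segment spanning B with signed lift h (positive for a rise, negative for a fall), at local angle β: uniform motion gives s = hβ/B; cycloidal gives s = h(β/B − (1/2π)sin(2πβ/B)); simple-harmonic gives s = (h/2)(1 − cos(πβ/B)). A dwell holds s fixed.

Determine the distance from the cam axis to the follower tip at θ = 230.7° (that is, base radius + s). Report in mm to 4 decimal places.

seg 1 [0°–201.1°] cycloidal, h=13: full span → s += 13 → s = 13.0000
seg 2 [201.1°–248.3°] uniform, h=10: θ=230.7° here. β=29.6, B=47.2. 10·29.6/47.2 = 6.2712 → s = 19.2712
radial distance = base radius + s = 24 + 19.2712 = 43.2712

43.2712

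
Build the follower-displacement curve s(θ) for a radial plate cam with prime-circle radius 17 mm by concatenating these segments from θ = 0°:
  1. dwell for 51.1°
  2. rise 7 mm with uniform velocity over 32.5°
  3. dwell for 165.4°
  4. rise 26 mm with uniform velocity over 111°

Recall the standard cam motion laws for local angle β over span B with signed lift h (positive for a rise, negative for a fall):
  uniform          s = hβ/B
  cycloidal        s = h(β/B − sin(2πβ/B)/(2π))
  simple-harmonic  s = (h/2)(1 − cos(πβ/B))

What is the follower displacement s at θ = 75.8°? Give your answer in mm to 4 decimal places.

seg 1 [0°–51.1°] dwell: s stays 0.0000
seg 2 [51.1°–83.6°] uniform, h=7: θ=75.8° here. β=24.7, B=32.5. 7·24.7/32.5 = 5.3200 → s = 5.3200

5.3200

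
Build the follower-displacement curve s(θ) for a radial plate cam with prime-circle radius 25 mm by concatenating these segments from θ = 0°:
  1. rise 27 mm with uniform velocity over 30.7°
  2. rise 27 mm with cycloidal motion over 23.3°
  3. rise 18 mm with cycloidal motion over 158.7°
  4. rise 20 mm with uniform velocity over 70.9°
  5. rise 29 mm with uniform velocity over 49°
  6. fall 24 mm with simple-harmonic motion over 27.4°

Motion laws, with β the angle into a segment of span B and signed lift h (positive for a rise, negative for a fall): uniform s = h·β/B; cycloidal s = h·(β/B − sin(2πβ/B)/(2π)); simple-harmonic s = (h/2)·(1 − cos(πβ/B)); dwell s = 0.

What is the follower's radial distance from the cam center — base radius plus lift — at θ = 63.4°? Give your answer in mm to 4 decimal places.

seg 1 [0°–30.7°] uniform, h=27: full span → s += 27 → s = 27.0000
seg 2 [30.7°–54°] cycloidal, h=27: full span → s += 27 → s = 54.0000
seg 3 [54°–212.7°] cycloidal, h=18: θ=63.4° here. β=9.4, B=158.7. 18·(0.0592 − sin(2π·0.0592)/(2π)) = 0.0244 → s = 54.0244
radial distance = base radius + s = 25 + 54.0244 = 79.0244

79.0244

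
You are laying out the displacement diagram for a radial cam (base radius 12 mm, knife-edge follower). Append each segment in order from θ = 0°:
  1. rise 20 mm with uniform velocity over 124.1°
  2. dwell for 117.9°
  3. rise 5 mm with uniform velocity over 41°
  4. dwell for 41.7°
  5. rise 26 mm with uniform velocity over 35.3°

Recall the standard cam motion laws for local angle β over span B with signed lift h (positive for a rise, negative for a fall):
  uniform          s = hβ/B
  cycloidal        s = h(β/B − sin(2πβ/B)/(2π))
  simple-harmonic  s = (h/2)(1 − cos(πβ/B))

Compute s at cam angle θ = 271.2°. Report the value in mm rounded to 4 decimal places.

seg 1 [0°–124.1°] uniform, h=20: full span → s += 20 → s = 20.0000
seg 2 [124.1°–242°] dwell: s stays 20.0000
seg 3 [242°–283°] uniform, h=5: θ=271.2° here. β=29.2, B=41. 5·29.2/41 = 3.5610 → s = 23.5610

23.5610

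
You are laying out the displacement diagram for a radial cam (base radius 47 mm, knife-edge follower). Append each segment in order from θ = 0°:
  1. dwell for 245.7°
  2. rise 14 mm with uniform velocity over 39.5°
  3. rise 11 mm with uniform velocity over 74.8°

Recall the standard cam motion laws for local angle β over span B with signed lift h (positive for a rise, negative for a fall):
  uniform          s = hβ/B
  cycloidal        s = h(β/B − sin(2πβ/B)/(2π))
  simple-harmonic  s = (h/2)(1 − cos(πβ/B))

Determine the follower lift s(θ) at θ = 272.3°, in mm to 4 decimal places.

seg 1 [0°–245.7°] dwell: s stays 0.0000
seg 2 [245.7°–285.2°] uniform, h=14: θ=272.3° here. β=26.6, B=39.5. 14·26.6/39.5 = 9.4278 → s = 9.4278

9.4278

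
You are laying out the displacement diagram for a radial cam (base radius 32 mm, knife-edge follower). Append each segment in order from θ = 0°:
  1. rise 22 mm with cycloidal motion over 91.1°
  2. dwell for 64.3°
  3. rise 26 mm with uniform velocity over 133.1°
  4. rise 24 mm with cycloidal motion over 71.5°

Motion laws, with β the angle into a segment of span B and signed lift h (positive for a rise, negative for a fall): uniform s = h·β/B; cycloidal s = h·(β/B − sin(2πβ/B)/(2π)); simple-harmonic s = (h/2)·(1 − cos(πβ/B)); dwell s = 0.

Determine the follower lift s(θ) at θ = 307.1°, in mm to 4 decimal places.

seg 1 [0°–91.1°] cycloidal, h=22: full span → s += 22 → s = 22.0000
seg 2 [91.1°–155.4°] dwell: s stays 22.0000
seg 3 [155.4°–288.5°] uniform, h=26: full span → s += 26 → s = 48.0000
seg 4 [288.5°–360°] cycloidal, h=24: θ=307.1° here. β=18.6, B=71.5. 24·(0.2601 − sin(2π·0.2601)/(2π)) = 2.4314 → s = 50.4314

50.4314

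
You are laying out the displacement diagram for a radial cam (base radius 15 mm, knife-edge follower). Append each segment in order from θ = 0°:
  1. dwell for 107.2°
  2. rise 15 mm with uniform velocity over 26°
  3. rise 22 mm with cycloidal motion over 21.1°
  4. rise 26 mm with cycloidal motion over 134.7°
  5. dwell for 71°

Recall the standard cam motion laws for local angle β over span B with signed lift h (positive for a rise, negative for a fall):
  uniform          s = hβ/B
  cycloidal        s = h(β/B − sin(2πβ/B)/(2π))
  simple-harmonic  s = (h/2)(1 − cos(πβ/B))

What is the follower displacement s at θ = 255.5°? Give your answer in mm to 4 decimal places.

seg 1 [0°–107.2°] dwell: s stays 0.0000
seg 2 [107.2°–133.2°] uniform, h=15: full span → s += 15 → s = 15.0000
seg 3 [133.2°–154.3°] cycloidal, h=22: full span → s += 22 → s = 37.0000
seg 4 [154.3°–289°] cycloidal, h=26: θ=255.5° here. β=101.2, B=134.7. 26·(0.7513 − sin(2π·0.7513)/(2π)) = 23.6717 → s = 60.6717

60.6717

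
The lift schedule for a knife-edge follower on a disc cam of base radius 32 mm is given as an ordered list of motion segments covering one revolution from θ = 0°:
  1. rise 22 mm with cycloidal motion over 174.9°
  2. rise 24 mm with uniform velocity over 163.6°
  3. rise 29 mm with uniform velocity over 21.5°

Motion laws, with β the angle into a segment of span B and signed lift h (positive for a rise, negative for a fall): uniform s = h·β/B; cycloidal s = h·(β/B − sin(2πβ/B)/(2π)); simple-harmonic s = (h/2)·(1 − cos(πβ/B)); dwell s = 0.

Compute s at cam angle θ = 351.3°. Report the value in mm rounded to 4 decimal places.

seg 1 [0°–174.9°] cycloidal, h=22: full span → s += 22 → s = 22.0000
seg 2 [174.9°–338.5°] uniform, h=24: full span → s += 24 → s = 46.0000
seg 3 [338.5°–360°] uniform, h=29: θ=351.3° here. β=12.8, B=21.5. 29·12.8/21.5 = 17.2651 → s = 63.2651

63.2651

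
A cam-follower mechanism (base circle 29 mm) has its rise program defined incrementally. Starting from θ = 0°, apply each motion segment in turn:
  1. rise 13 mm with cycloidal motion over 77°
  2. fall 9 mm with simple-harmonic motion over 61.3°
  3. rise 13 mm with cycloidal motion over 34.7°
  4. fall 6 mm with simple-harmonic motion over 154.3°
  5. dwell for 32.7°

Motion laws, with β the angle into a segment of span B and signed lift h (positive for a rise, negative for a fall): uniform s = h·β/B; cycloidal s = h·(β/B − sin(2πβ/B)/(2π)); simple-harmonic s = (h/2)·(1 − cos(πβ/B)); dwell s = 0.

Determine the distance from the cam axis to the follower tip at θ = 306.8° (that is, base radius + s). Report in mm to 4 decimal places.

seg 1 [0°–77°] cycloidal, h=13: full span → s += 13 → s = 13.0000
seg 2 [77°–138.3°] simple-harmonic, h=-9: full span → s += -9 → s = 4.0000
seg 3 [138.3°–173°] cycloidal, h=13: full span → s += 13 → s = 17.0000
seg 4 [173°–327.3°] simple-harmonic, h=-6: θ=306.8° here. β=133.8, B=154.3. -6/2·(1 − cos(π·0.8671)) = -5.7425 → s = 11.2575
radial distance = base radius + s = 29 + 11.2575 = 40.2575

40.2575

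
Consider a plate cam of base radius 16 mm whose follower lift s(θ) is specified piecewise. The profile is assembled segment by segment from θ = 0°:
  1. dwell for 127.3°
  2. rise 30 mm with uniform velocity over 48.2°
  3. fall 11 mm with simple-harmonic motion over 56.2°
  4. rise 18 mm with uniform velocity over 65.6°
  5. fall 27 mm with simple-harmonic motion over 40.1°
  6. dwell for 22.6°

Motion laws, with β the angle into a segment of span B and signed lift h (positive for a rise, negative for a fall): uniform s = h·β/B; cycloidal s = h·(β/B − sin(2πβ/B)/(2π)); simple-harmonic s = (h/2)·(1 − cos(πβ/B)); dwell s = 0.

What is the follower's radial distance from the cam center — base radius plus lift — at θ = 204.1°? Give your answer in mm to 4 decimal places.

seg 1 [0°–127.3°] dwell: s stays 0.0000
seg 2 [127.3°–175.5°] uniform, h=30: full span → s += 30 → s = 30.0000
seg 3 [175.5°–231.7°] simple-harmonic, h=-11: θ=204.1° here. β=28.6, B=56.2. -11/2·(1 − cos(π·0.5089)) = -5.6537 → s = 24.3463
radial distance = base radius + s = 16 + 24.3463 = 40.3463

40.3463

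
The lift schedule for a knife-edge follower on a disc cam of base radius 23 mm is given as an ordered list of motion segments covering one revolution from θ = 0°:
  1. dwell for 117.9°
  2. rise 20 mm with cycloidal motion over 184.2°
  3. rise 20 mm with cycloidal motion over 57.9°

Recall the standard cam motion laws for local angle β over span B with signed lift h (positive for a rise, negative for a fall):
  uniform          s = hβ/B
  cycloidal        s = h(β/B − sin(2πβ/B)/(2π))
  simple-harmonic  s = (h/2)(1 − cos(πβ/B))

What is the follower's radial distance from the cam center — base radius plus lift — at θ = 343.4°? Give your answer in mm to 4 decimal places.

seg 1 [0°–117.9°] dwell: s stays 0.0000
seg 2 [117.9°–302.1°] cycloidal, h=20: full span → s += 20 → s = 20.0000
seg 3 [302.1°–360°] cycloidal, h=20: θ=343.4° here. β=41.3, B=57.9. 20·(0.7133 − sin(2π·0.7133)/(2π)) = 17.3648 → s = 37.3648
radial distance = base radius + s = 23 + 37.3648 = 60.3648

60.3648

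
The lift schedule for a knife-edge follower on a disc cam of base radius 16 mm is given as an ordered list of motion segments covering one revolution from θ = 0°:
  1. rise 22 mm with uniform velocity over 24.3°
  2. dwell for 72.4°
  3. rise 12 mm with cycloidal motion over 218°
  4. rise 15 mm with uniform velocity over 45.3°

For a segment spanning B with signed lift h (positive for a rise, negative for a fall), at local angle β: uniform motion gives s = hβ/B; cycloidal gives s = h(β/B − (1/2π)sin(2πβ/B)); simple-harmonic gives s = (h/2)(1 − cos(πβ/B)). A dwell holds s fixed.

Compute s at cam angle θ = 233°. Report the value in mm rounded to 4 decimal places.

seg 1 [0°–24.3°] uniform, h=22: full span → s += 22 → s = 22.0000
seg 2 [24.3°–96.7°] dwell: s stays 22.0000
seg 3 [96.7°–314.7°] cycloidal, h=12: θ=233° here. β=136.3, B=218. 12·(0.6252 − sin(2π·0.6252)/(2π)) = 8.8552 → s = 30.8552

30.8552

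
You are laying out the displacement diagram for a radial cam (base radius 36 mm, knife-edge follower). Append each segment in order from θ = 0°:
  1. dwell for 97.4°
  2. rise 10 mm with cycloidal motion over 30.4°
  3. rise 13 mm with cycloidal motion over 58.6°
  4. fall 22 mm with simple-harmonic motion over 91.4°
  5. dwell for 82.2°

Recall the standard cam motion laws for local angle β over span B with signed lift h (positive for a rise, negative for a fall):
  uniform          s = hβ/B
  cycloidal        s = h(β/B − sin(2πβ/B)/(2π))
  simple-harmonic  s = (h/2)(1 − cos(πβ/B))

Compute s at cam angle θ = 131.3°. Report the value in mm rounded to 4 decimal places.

seg 1 [0°–97.4°] dwell: s stays 0.0000
seg 2 [97.4°–127.8°] cycloidal, h=10: full span → s += 10 → s = 10.0000
seg 3 [127.8°–186.4°] cycloidal, h=13: θ=131.3° here. β=3.5, B=58.6. 13·(0.0597 − sin(2π·0.0597)/(2π)) = 0.0181 → s = 10.0181

10.0181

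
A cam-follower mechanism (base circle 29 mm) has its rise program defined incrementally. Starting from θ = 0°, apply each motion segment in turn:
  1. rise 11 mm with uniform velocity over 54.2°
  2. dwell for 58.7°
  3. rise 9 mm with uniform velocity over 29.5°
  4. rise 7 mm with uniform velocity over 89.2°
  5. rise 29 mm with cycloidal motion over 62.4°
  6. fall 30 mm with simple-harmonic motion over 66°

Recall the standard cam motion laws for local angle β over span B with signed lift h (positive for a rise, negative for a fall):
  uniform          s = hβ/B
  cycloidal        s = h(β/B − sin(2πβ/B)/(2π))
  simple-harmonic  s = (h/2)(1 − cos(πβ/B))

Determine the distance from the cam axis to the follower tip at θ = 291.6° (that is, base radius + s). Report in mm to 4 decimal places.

seg 1 [0°–54.2°] uniform, h=11: full span → s += 11 → s = 11.0000
seg 2 [54.2°–112.9°] dwell: s stays 11.0000
seg 3 [112.9°–142.4°] uniform, h=9: full span → s += 9 → s = 20.0000
seg 4 [142.4°–231.6°] uniform, h=7: full span → s += 7 → s = 27.0000
seg 5 [231.6°–294°] cycloidal, h=29: θ=291.6° here. β=60, B=62.4. 29·(0.9615 − sin(2π·0.9615)/(2π)) = 28.9892 → s = 55.9892
radial distance = base radius + s = 29 + 55.9892 = 84.9892

84.9892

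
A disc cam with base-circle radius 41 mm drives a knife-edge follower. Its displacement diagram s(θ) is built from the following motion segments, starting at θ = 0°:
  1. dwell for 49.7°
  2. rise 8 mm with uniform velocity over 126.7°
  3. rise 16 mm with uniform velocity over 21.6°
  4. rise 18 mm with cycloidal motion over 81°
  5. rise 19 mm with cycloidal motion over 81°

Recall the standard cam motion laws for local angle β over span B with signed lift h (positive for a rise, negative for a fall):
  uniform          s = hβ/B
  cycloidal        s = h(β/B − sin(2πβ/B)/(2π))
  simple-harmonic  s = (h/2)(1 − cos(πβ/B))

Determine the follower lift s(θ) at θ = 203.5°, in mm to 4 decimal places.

seg 1 [0°–49.7°] dwell: s stays 0.0000
seg 2 [49.7°–176.4°] uniform, h=8: full span → s += 8 → s = 8.0000
seg 3 [176.4°–198°] uniform, h=16: full span → s += 16 → s = 24.0000
seg 4 [198°–279°] cycloidal, h=18: θ=203.5° here. β=5.5, B=81. 18·(0.0679 − sin(2π·0.0679)/(2π)) = 0.0367 → s = 24.0367

24.0367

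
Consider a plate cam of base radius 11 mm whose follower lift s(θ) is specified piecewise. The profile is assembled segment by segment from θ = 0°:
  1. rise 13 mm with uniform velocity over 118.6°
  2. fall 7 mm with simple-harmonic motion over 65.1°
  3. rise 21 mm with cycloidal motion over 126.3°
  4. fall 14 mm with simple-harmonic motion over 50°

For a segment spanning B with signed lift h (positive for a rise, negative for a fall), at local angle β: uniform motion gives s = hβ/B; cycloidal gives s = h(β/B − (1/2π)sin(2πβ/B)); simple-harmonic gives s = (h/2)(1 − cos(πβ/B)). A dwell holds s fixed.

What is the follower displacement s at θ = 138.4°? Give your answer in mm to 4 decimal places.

seg 1 [0°–118.6°] uniform, h=13: full span → s += 13 → s = 13.0000
seg 2 [118.6°–183.7°] simple-harmonic, h=-7: θ=138.4° here. β=19.8, B=65.1. -7/2·(1 − cos(π·0.3041)) = -1.4798 → s = 11.5202

11.5202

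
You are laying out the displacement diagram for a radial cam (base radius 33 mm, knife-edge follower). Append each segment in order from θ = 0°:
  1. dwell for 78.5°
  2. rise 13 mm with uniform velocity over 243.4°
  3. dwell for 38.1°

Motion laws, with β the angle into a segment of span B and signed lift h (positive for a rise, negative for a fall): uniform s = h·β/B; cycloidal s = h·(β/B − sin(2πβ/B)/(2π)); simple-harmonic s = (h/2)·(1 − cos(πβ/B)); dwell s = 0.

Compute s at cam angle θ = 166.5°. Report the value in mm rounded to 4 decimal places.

seg 1 [0°–78.5°] dwell: s stays 0.0000
seg 2 [78.5°–321.9°] uniform, h=13: θ=166.5° here. β=88, B=243.4. 13·88/243.4 = 4.7001 → s = 4.7001

4.7001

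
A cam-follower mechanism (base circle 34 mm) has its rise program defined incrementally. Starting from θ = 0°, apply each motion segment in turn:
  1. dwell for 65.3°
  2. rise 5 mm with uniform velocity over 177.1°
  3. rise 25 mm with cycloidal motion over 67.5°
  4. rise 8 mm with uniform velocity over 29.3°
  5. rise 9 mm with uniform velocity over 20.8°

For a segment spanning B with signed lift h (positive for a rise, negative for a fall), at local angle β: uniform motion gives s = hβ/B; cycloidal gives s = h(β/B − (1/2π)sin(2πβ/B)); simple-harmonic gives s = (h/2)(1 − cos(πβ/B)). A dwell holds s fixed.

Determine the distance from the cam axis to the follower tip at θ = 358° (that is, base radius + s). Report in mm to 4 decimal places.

seg 1 [0°–65.3°] dwell: s stays 0.0000
seg 2 [65.3°–242.4°] uniform, h=5: full span → s += 5 → s = 5.0000
seg 3 [242.4°–309.9°] cycloidal, h=25: full span → s += 25 → s = 30.0000
seg 4 [309.9°–339.2°] uniform, h=8: full span → s += 8 → s = 38.0000
seg 5 [339.2°–360°] uniform, h=9: θ=358° here. β=18.8, B=20.8. 9·18.8/20.8 = 8.1346 → s = 46.1346
radial distance = base radius + s = 34 + 46.1346 = 80.1346

80.1346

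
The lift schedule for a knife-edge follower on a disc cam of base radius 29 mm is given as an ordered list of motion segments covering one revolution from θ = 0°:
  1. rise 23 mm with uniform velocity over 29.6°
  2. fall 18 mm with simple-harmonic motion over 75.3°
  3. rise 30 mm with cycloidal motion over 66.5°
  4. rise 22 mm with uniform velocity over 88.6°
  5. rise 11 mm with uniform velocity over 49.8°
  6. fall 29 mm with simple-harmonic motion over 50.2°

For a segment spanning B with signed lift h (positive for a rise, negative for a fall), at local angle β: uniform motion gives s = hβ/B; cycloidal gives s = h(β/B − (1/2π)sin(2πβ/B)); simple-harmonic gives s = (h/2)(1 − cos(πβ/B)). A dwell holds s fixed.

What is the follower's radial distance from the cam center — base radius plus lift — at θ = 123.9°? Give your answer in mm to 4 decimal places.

seg 1 [0°–29.6°] uniform, h=23: full span → s += 23 → s = 23.0000
seg 2 [29.6°–104.9°] simple-harmonic, h=-18: full span → s += -18 → s = 5.0000
seg 3 [104.9°–171.4°] cycloidal, h=30: θ=123.9° here. β=19, B=66.5. 30·(0.2857 − sin(2π·0.2857)/(2π)) = 3.9165 → s = 8.9165
radial distance = base radius + s = 29 + 8.9165 = 37.9165

37.9165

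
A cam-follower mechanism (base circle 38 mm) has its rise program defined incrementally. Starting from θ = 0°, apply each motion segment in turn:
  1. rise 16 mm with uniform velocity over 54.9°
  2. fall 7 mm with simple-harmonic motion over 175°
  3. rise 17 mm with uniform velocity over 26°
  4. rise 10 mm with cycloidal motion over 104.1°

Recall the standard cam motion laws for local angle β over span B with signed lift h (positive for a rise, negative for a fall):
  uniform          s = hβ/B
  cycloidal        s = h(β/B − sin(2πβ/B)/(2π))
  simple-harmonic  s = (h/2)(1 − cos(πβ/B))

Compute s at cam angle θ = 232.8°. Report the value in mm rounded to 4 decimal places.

seg 1 [0°–54.9°] uniform, h=16: full span → s += 16 → s = 16.0000
seg 2 [54.9°–229.9°] simple-harmonic, h=-7: full span → s += -7 → s = 9.0000
seg 3 [229.9°–255.9°] uniform, h=17: θ=232.8° here. β=2.9, B=26. 17·2.9/26 = 1.8962 → s = 10.8962

10.8962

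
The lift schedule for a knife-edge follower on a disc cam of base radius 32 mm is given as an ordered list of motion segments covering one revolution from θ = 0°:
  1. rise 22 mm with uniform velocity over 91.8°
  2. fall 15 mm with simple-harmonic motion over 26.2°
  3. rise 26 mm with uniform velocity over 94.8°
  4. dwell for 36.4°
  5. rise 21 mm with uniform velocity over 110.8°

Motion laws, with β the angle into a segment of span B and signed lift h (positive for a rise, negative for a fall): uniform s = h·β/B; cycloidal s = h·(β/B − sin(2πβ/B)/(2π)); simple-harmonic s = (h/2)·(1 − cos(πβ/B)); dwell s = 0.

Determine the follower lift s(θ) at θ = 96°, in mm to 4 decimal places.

seg 1 [0°–91.8°] uniform, h=22: full span → s += 22 → s = 22.0000
seg 2 [91.8°–118°] simple-harmonic, h=-15: θ=96° here. β=4.2, B=26.2. -15/2·(1 − cos(π·0.1603)) = -0.9312 → s = 21.0688

21.0688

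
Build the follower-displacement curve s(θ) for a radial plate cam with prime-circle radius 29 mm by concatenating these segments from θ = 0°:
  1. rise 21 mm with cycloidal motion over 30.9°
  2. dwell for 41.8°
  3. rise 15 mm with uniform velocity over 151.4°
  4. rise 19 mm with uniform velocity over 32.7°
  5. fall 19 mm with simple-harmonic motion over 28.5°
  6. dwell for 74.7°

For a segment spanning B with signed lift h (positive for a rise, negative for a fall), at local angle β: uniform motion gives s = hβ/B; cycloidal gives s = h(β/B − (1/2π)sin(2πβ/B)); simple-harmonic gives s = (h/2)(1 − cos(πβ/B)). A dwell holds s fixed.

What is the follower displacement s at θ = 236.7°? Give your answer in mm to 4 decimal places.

seg 1 [0°–30.9°] cycloidal, h=21: full span → s += 21 → s = 21.0000
seg 2 [30.9°–72.7°] dwell: s stays 21.0000
seg 3 [72.7°–224.1°] uniform, h=15: full span → s += 15 → s = 36.0000
seg 4 [224.1°–256.8°] uniform, h=19: θ=236.7° here. β=12.6, B=32.7. 19·12.6/32.7 = 7.3211 → s = 43.3211

43.3211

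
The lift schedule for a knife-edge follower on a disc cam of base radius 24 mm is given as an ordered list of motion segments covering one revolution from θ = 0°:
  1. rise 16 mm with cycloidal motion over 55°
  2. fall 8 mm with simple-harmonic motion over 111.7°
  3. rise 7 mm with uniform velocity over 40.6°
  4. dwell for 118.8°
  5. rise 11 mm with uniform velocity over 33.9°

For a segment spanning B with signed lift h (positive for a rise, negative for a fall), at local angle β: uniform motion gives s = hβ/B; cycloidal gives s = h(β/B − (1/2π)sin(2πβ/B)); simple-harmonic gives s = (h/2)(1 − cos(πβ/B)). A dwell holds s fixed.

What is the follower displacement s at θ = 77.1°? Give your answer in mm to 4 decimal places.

seg 1 [0°–55°] cycloidal, h=16: full span → s += 16 → s = 16.0000
seg 2 [55°–166.7°] simple-harmonic, h=-8: θ=77.1° here. β=22.1, B=111.7. -8/2·(1 − cos(π·0.1979)) = -0.7481 → s = 15.2519

15.2519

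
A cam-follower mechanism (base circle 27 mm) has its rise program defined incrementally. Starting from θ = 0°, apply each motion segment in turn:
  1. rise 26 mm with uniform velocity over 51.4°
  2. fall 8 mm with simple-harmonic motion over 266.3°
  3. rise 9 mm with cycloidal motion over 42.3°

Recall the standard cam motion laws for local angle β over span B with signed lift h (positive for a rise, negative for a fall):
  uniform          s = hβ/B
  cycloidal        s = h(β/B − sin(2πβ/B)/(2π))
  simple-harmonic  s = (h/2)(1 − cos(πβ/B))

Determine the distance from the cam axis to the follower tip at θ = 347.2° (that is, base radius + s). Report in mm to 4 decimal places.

seg 1 [0°–51.4°] uniform, h=26: full span → s += 26 → s = 26.0000
seg 2 [51.4°–317.7°] simple-harmonic, h=-8: full span → s += -8 → s = 18.0000
seg 3 [317.7°–360°] cycloidal, h=9: θ=347.2° here. β=29.5, B=42.3. 9·(0.6974 − sin(2π·0.6974)/(2π)) = 7.6315 → s = 25.6315
radial distance = base radius + s = 27 + 25.6315 = 52.6315

52.6315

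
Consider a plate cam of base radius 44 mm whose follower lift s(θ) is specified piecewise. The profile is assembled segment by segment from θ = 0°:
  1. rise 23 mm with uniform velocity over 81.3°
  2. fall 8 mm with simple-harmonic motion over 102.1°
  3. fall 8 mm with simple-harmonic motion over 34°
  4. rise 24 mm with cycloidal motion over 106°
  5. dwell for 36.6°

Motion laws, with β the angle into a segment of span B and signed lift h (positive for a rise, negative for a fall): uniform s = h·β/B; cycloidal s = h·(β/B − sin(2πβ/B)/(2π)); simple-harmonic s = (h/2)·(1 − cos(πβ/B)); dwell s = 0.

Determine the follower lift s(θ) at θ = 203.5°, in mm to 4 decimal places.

seg 1 [0°–81.3°] uniform, h=23: full span → s += 23 → s = 23.0000
seg 2 [81.3°–183.4°] simple-harmonic, h=-8: full span → s += -8 → s = 15.0000
seg 3 [183.4°–217.4°] simple-harmonic, h=-8: θ=203.5° here. β=20.1, B=34. -8/2·(1 − cos(π·0.5912)) = -5.1302 → s = 9.8698

9.8698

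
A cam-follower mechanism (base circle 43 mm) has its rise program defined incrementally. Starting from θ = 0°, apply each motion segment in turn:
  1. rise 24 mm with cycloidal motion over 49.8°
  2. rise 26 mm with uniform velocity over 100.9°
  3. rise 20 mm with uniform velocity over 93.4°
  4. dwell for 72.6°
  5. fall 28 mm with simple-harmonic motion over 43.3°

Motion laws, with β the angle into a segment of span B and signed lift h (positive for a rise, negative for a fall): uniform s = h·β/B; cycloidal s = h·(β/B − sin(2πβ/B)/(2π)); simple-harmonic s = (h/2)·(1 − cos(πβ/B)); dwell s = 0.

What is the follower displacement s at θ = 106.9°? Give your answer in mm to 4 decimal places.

seg 1 [0°–49.8°] cycloidal, h=24: full span → s += 24 → s = 24.0000
seg 2 [49.8°–150.7°] uniform, h=26: θ=106.9° here. β=57.1, B=100.9. 26·57.1/100.9 = 14.7136 → s = 38.7136

38.7136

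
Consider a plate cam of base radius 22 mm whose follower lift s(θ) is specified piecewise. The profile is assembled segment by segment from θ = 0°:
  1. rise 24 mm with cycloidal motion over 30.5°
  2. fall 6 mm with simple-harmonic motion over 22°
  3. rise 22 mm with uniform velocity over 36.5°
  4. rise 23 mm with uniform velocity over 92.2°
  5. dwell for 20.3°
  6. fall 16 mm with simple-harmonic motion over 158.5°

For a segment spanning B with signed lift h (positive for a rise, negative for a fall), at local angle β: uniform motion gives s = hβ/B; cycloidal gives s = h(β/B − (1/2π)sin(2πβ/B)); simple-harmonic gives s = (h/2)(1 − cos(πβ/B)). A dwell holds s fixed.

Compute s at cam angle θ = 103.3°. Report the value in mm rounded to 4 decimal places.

seg 1 [0°–30.5°] cycloidal, h=24: full span → s += 24 → s = 24.0000
seg 2 [30.5°–52.5°] simple-harmonic, h=-6: full span → s += -6 → s = 18.0000
seg 3 [52.5°–89°] uniform, h=22: full span → s += 22 → s = 40.0000
seg 4 [89°–181.2°] uniform, h=23: θ=103.3° here. β=14.3, B=92.2. 23·14.3/92.2 = 3.5672 → s = 43.5672

43.5672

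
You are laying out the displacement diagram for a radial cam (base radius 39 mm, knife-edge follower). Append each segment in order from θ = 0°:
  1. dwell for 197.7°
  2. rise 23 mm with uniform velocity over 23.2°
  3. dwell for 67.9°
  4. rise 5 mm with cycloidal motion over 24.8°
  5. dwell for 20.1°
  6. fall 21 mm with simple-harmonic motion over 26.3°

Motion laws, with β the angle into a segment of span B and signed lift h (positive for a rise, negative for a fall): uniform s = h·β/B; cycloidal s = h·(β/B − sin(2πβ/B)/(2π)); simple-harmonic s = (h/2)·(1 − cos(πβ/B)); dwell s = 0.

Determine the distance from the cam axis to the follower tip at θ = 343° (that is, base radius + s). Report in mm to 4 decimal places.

seg 1 [0°–197.7°] dwell: s stays 0.0000
seg 2 [197.7°–220.9°] uniform, h=23: full span → s += 23 → s = 23.0000
seg 3 [220.9°–288.8°] dwell: s stays 23.0000
seg 4 [288.8°–313.6°] cycloidal, h=5: full span → s += 5 → s = 28.0000
seg 5 [313.6°–333.7°] dwell: s stays 28.0000
seg 6 [333.7°–360°] simple-harmonic, h=-21: θ=343° here. β=9.3, B=26.3. -21/2·(1 − cos(π·0.3536)) = -5.8396 → s = 22.1604
radial distance = base radius + s = 39 + 22.1604 = 61.1604

61.1604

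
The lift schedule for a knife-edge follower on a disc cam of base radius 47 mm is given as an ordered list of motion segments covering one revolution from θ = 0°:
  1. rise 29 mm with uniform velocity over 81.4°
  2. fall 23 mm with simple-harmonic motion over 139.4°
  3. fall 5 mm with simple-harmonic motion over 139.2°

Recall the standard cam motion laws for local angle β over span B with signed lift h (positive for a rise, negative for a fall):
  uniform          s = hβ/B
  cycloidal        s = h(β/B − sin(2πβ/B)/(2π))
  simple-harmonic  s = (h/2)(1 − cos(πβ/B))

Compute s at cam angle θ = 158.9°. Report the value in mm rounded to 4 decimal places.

seg 1 [0°–81.4°] uniform, h=29: full span → s += 29 → s = 29.0000
seg 2 [81.4°–220.8°] simple-harmonic, h=-23: θ=158.9° here. β=77.5, B=139.4. -23/2·(1 − cos(π·0.5560)) = -13.5111 → s = 15.4889

15.4889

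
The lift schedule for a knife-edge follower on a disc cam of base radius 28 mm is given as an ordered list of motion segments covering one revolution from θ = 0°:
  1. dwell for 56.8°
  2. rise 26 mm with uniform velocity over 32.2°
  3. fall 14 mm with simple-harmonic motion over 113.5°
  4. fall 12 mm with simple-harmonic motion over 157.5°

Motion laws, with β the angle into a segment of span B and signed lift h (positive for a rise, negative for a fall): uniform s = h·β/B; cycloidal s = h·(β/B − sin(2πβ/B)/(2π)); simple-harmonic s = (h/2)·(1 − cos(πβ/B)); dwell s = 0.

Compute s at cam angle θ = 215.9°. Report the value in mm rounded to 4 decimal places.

seg 1 [0°–56.8°] dwell: s stays 0.0000
seg 2 [56.8°–89°] uniform, h=26: full span → s += 26 → s = 26.0000
seg 3 [89°–202.5°] simple-harmonic, h=-14: full span → s += -14 → s = 12.0000
seg 4 [202.5°–360°] simple-harmonic, h=-12: θ=215.9° here. β=13.4, B=157.5. -12/2·(1 − cos(π·0.0851)) = -0.2131 → s = 11.7869

11.7869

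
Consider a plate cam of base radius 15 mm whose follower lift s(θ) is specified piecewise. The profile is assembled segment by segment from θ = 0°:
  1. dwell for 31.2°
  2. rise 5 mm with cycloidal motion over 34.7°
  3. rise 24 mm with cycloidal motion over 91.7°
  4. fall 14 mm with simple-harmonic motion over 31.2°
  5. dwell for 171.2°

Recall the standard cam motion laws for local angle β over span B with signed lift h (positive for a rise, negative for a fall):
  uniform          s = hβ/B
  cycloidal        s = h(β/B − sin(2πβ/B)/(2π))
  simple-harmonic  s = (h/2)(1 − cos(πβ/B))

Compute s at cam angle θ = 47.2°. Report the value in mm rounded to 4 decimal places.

seg 1 [0°–31.2°] dwell: s stays 0.0000
seg 2 [31.2°–65.9°] cycloidal, h=5: θ=47.2° here. β=16, B=34.7. 5·(0.4611 − sin(2π·0.4611)/(2π)) = 2.1129 → s = 2.1129

2.1129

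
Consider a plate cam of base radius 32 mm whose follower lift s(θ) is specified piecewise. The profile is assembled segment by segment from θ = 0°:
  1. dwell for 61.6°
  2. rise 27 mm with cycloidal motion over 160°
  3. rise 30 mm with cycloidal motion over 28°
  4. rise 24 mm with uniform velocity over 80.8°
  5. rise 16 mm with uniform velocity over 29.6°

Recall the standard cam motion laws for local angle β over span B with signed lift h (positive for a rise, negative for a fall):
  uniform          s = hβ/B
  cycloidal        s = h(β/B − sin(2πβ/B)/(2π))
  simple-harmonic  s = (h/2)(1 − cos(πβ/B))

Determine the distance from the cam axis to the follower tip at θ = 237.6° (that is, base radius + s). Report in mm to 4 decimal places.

seg 1 [0°–61.6°] dwell: s stays 0.0000
seg 2 [61.6°–221.6°] cycloidal, h=27: full span → s += 27 → s = 27.0000
seg 3 [221.6°–249.6°] cycloidal, h=30: θ=237.6° here. β=16, B=28. 30·(0.5714 − sin(2π·0.5714)/(2π)) = 19.2145 → s = 46.2145
radial distance = base radius + s = 32 + 46.2145 = 78.2145

78.2145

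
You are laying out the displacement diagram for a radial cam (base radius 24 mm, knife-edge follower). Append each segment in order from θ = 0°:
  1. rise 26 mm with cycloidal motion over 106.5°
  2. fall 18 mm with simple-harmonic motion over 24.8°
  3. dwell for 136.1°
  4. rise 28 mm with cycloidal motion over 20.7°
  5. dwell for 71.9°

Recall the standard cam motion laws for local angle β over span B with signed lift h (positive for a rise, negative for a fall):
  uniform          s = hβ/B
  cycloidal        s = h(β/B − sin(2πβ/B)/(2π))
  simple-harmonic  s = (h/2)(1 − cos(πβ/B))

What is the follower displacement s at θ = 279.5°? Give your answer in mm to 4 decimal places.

seg 1 [0°–106.5°] cycloidal, h=26: full span → s += 26 → s = 26.0000
seg 2 [106.5°–131.3°] simple-harmonic, h=-18: full span → s += -18 → s = 8.0000
seg 3 [131.3°–267.4°] dwell: s stays 8.0000
seg 4 [267.4°–288.1°] cycloidal, h=28: θ=279.5° here. β=12.1, B=20.7. 28·(0.5845 − sin(2π·0.5845)/(2π)) = 18.6245 → s = 26.6245

26.6245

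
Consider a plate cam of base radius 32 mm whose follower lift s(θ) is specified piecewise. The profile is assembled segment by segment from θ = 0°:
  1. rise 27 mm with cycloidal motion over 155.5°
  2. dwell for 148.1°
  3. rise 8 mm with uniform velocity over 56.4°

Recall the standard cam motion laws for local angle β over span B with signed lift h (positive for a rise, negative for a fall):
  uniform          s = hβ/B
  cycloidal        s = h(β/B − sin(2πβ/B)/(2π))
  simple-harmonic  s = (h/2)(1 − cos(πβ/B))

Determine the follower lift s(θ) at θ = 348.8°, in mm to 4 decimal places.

seg 1 [0°–155.5°] cycloidal, h=27: full span → s += 27 → s = 27.0000
seg 2 [155.5°–303.6°] dwell: s stays 27.0000
seg 3 [303.6°–360°] uniform, h=8: θ=348.8° here. β=45.2, B=56.4. 8·45.2/56.4 = 6.4113 → s = 33.4113

33.4113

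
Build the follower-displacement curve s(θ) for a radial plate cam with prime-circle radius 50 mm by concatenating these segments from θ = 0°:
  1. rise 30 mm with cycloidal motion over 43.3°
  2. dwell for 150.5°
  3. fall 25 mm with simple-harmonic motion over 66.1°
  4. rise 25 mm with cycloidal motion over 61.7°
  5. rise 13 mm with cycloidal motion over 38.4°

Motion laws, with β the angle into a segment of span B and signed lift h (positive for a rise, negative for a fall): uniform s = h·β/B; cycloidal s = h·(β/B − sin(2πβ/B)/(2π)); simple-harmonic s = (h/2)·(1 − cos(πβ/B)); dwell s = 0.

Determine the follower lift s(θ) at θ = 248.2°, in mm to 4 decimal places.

seg 1 [0°–43.3°] cycloidal, h=30: full span → s += 30 → s = 30.0000
seg 2 [43.3°–193.8°] dwell: s stays 30.0000
seg 3 [193.8°–259.9°] simple-harmonic, h=-25: θ=248.2° here. β=54.4, B=66.1. -25/2·(1 − cos(π·0.8230)) = -23.1167 → s = 6.8833

6.8833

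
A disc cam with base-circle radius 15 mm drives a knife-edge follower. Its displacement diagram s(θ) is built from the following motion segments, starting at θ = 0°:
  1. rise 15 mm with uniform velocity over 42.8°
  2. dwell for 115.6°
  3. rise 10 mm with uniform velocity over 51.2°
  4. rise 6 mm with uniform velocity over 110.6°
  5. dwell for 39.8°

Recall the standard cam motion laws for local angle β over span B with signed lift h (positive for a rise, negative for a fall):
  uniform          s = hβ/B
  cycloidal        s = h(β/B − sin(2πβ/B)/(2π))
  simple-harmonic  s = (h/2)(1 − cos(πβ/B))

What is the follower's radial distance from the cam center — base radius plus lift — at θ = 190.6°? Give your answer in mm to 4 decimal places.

seg 1 [0°–42.8°] uniform, h=15: full span → s += 15 → s = 15.0000
seg 2 [42.8°–158.4°] dwell: s stays 15.0000
seg 3 [158.4°–209.6°] uniform, h=10: θ=190.6° here. β=32.2, B=51.2. 10·32.2/51.2 = 6.2891 → s = 21.2891
radial distance = base radius + s = 15 + 21.2891 = 36.2891

36.2891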